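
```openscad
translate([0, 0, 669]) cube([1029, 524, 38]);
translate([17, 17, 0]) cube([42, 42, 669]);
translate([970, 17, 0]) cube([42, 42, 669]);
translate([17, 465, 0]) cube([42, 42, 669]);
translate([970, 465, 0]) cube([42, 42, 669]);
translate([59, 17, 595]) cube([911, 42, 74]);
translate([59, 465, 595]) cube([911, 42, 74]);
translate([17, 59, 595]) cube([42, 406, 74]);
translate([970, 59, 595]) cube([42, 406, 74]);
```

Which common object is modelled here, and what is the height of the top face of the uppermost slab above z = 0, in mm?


A table. The table height is 707 mm.

A 1029×524×38 slab sits at z = 669 on four 42 mm square posts — a table. The top surface is at 669 + 38 = 707 mm.


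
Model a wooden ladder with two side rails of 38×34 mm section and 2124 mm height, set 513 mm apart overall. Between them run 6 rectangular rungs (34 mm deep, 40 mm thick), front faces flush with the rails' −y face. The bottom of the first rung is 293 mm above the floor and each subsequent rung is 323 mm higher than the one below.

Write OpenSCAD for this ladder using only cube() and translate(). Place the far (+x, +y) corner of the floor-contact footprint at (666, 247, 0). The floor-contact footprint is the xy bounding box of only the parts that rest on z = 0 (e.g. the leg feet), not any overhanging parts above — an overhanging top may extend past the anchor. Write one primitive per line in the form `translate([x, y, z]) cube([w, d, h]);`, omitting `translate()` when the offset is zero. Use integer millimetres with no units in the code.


translate([153, 213, 0]) cube([38, 34, 2124]);
translate([628, 213, 0]) cube([38, 34, 2124]);
translate([191, 213, 293]) cube([437, 34, 40]);
translate([191, 213, 616]) cube([437, 34, 40]);
translate([191, 213, 939]) cube([437, 34, 40]);
translate([191, 213, 1262]) cube([437, 34, 40]);
translate([191, 213, 1585]) cube([437, 34, 40]);
translate([191, 213, 1908]) cube([437, 34, 40]);


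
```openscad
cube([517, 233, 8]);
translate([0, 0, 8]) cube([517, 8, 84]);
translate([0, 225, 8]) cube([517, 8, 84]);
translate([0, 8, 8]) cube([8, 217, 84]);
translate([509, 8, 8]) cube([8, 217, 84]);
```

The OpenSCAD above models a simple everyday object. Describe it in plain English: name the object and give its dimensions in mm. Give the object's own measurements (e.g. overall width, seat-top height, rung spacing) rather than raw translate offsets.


An open-topped rectangular box: outside dimensions 517×233×92 mm, with a uniform wall and base thickness of 8 mm. The base is a full 517×233 slab on the floor; four walls sit on top of the base. The front and back walls (the −y and +y sides) span the full width; the two side walls fit between them.


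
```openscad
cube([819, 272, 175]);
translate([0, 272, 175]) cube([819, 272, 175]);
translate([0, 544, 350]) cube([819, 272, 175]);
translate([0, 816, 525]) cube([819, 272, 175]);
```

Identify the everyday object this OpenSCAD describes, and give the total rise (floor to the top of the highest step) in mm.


A staircase. The total rise is 700 mm.

4 identical blocks, each offset up and back from the previous — a staircase. Each step is 175 mm tall and there are 4 of them, so the total rise is 4 × 175 = 700 mm.


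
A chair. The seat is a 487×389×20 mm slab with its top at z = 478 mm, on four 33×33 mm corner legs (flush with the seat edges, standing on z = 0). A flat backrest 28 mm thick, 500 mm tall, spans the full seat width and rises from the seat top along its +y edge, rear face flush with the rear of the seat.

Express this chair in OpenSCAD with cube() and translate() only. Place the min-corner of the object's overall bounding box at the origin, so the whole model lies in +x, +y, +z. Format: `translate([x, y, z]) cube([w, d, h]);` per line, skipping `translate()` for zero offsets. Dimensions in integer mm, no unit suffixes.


translate([0, 0, 458]) cube([487, 389, 20]);
cube([33, 33, 458]);
translate([454, 0, 0]) cube([33, 33, 458]);
translate([0, 356, 0]) cube([33, 33, 458]);
translate([454, 356, 0]) cube([33, 33, 458]);
translate([0, 361, 478]) cube([487, 28, 500]);


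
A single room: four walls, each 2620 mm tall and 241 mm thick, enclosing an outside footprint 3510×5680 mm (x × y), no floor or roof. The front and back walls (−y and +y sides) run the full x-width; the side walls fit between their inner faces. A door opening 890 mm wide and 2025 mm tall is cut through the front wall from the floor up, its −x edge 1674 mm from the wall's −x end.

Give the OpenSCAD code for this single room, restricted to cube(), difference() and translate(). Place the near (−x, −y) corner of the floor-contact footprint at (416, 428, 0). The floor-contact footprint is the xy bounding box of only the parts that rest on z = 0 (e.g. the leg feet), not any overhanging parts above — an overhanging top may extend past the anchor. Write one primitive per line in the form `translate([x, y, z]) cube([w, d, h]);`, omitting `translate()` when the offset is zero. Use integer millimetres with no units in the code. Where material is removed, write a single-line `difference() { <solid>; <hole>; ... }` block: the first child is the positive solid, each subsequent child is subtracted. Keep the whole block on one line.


difference() { translate([416, 428, 0]) cube([3510, 241, 2620]); translate([2090, 428, 0]) cube([890, 241, 2025]); }
translate([416, 5867, 0]) cube([3510, 241, 2620]);
translate([416, 669, 0]) cube([241, 5198, 2620]);
translate([3685, 669, 0]) cube([241, 5198, 2620]);


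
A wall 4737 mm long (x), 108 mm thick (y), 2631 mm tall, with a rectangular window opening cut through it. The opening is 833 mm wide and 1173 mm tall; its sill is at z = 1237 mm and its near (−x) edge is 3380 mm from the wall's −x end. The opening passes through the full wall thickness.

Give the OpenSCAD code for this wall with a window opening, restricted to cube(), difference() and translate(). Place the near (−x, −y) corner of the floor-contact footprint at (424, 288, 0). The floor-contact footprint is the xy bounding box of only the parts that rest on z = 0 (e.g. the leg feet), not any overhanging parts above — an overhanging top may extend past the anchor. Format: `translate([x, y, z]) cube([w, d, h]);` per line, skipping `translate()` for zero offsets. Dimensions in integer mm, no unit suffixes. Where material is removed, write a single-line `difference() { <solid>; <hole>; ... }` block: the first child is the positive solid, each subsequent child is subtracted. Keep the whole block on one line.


difference() { translate([424, 288, 0]) cube([4737, 108, 2631]); translate([3804, 288, 1237]) cube([833, 108, 1173]); }


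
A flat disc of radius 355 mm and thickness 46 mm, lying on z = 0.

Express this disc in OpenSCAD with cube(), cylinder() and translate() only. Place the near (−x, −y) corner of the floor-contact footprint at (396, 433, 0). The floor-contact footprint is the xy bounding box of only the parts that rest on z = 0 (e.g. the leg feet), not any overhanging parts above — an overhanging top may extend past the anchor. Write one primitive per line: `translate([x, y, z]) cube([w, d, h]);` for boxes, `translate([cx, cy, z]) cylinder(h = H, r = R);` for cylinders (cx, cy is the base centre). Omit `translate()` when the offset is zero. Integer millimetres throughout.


translate([751, 788, 0]) cylinder(h = 46, r = 355);


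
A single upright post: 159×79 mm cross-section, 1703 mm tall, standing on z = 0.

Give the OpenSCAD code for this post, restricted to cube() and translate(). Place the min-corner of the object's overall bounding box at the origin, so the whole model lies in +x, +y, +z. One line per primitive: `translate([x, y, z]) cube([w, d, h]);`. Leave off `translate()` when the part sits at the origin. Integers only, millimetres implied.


cube([159, 79, 1703]);


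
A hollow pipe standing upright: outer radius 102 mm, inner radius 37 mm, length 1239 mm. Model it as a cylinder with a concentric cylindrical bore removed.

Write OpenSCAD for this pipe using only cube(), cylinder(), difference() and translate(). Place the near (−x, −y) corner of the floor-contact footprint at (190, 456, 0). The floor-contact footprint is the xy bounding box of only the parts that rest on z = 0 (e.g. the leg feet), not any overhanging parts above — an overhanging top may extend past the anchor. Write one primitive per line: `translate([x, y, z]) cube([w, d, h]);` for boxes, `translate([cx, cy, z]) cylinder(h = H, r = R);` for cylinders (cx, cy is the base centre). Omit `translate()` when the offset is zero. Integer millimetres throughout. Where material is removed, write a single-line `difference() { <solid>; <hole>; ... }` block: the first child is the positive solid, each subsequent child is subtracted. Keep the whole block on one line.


difference() { translate([292, 558, 0]) cylinder(h = 1239, r = 102); translate([292, 558, 0]) cylinder(h = 1239, r = 37); }


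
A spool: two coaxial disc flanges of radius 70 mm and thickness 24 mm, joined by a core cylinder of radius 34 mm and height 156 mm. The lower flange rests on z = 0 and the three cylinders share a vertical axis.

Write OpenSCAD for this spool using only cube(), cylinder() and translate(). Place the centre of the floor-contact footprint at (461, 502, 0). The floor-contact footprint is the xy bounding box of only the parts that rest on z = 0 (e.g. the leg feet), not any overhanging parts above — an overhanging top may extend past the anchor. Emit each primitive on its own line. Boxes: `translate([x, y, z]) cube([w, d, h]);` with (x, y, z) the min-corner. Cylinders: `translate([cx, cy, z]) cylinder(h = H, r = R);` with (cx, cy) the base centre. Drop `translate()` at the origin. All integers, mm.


translate([461, 502, 0]) cylinder(h = 24, r = 70);
translate([461, 502, 24]) cylinder(h = 156, r = 34);
translate([461, 502, 180]) cylinder(h = 24, r = 70);


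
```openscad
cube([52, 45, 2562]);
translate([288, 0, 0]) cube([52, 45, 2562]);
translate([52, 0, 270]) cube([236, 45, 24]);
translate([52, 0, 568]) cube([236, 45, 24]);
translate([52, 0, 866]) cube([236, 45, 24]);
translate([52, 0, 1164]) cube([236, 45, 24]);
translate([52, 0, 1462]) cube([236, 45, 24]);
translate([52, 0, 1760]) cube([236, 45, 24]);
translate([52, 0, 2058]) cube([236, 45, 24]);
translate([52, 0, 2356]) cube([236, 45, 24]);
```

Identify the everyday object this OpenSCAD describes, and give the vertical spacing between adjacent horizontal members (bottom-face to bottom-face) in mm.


A ladder. The rung spacing is 298 mm.

Two tall 52×45 posts with 8 short bars between them — a ladder. Adjacent rungs sit at z = 270 and z = 568, so the spacing is 568 − 270 = 298 mm.


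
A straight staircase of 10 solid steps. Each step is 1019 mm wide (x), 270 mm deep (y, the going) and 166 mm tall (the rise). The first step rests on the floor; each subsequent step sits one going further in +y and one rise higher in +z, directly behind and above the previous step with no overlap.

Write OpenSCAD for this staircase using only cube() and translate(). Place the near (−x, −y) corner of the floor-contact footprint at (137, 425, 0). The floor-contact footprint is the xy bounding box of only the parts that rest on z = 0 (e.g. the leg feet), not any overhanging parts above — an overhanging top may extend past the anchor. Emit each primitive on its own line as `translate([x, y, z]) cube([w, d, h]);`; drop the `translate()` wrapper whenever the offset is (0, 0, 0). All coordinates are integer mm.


translate([137, 425, 0]) cube([1019, 270, 166]);
translate([137, 695, 166]) cube([1019, 270, 166]);
translate([137, 965, 332]) cube([1019, 270, 166]);
translate([137, 1235, 498]) cube([1019, 270, 166]);
translate([137, 1505, 664]) cube([1019, 270, 166]);
translate([137, 1775, 830]) cube([1019, 270, 166]);
translate([137, 2045, 996]) cube([1019, 270, 166]);
translate([137, 2315, 1162]) cube([1019, 270, 166]);
translate([137, 2585, 1328]) cube([1019, 270, 166]);
translate([137, 2855, 1494]) cube([1019, 270, 166]);


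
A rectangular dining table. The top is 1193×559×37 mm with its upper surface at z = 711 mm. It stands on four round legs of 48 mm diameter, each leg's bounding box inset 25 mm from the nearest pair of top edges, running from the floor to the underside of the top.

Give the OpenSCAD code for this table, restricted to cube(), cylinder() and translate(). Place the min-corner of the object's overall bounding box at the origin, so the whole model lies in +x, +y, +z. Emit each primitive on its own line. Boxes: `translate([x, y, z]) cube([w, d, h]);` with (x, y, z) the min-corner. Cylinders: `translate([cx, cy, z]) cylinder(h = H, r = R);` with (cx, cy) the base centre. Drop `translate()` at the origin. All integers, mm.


// leg_h = 711 - 37 = 674
translate([0, 0, 674]) cube([1193, 559, 37]);
translate([49, 49, 0]) cylinder(h = 674, r = 24);
translate([1144, 49, 0]) cylinder(h = 674, r = 24);
translate([49, 510, 0]) cylinder(h = 674, r = 24);
translate([1144, 510, 0]) cylinder(h = 674, r = 24);


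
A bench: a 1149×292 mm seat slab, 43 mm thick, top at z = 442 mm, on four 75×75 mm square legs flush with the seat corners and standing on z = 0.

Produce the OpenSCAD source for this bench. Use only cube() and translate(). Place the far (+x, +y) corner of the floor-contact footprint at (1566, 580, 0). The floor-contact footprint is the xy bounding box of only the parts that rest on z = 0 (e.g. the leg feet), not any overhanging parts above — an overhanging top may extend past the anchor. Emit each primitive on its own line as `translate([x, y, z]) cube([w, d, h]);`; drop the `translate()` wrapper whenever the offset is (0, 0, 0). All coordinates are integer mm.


translate([417, 288, 399]) cube([1149, 292, 43]);
translate([417, 288, 0]) cube([75, 75, 399]);
translate([417, 505, 0]) cube([75, 75, 399]);
translate([1491, 288, 0]) cube([75, 75, 399]);
translate([1491, 505, 0]) cube([75, 75, 399]);


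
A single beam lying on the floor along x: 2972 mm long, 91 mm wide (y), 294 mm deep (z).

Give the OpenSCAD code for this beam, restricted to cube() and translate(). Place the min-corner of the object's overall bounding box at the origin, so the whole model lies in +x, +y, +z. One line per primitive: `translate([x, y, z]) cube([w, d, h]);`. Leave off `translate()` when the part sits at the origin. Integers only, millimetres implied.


cube([2972, 91, 294]);


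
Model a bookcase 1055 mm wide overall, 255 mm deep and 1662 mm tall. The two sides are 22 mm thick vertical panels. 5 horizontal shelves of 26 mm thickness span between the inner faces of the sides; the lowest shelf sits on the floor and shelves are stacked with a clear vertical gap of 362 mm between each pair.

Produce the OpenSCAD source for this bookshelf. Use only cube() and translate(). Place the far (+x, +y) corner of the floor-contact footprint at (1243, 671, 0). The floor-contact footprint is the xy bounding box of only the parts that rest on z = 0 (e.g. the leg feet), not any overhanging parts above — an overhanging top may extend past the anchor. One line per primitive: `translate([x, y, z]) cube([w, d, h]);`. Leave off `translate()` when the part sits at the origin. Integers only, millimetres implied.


translate([188, 416, 0]) cube([22, 255, 1662]);
translate([1221, 416, 0]) cube([22, 255, 1662]);
translate([210, 416, 0]) cube([1011, 255, 26]);
translate([210, 416, 388]) cube([1011, 255, 26]);
translate([210, 416, 776]) cube([1011, 255, 26]);
translate([210, 416, 1164]) cube([1011, 255, 26]);
translate([210, 416, 1552]) cube([1011, 255, 26]);


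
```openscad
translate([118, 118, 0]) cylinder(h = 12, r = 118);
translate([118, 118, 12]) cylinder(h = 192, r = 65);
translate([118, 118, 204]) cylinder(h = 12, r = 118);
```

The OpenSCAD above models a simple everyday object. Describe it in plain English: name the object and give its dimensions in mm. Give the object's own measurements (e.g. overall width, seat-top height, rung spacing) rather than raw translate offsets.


A spool: two coaxial disc flanges of radius 118 mm and thickness 12 mm, joined by a core cylinder of radius 65 mm and height 192 mm. The lower flange rests on z = 0 and the three cylinders share a vertical axis.


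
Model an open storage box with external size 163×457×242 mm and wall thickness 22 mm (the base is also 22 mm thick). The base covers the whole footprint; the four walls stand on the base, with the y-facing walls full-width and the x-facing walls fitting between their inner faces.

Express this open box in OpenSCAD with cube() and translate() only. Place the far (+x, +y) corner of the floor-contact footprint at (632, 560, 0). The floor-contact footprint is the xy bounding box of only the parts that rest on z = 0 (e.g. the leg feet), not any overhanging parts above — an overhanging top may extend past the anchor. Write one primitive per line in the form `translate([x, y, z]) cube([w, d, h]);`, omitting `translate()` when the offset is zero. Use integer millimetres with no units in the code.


translate([469, 103, 0]) cube([163, 457, 22]);
translate([469, 103, 22]) cube([163, 22, 220]);
translate([469, 538, 22]) cube([163, 22, 220]);
translate([469, 125, 22]) cube([22, 413, 220]);
translate([610, 125, 22]) cube([22, 413, 220]);


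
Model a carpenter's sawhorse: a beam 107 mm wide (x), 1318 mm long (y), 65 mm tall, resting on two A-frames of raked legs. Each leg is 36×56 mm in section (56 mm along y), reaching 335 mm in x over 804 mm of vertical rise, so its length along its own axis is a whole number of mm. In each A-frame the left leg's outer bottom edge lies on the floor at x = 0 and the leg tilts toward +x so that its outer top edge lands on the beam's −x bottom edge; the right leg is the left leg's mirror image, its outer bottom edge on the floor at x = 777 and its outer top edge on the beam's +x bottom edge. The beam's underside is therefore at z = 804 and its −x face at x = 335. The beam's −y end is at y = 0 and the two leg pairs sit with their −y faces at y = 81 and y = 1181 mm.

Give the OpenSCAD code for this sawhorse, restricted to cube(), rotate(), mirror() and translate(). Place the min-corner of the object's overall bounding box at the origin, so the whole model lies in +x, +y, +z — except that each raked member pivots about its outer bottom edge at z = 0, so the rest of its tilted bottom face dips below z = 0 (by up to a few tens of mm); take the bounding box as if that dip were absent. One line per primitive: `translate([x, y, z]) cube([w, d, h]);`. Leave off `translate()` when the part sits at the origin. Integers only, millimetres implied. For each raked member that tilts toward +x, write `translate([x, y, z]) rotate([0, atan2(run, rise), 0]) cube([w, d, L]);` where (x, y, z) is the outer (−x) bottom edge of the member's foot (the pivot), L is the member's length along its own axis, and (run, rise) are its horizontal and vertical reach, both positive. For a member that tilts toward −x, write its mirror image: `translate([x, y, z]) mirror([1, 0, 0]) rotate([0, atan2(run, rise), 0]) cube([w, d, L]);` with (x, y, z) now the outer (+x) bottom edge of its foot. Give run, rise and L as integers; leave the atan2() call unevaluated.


translate([335, 0, 804]) cube([107, 1318, 65]);
translate([0, 81, 0]) rotate([0, atan2(335, 804), 0]) cube([36, 56, 871]);
translate([777, 81, 0]) mirror([1, 0, 0]) rotate([0, atan2(335, 804), 0]) cube([36, 56, 871]);
translate([0, 1181, 0]) rotate([0, atan2(335, 804), 0]) cube([36, 56, 871]);
translate([777, 1181, 0]) mirror([1, 0, 0]) rotate([0, atan2(335, 804), 0]) cube([36, 56, 871]);


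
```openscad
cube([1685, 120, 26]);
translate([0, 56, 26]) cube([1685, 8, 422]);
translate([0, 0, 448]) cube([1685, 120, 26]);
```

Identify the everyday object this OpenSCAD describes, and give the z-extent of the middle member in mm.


An I-beam. The web height is 422 mm.

Two wide flanges with a thin centred web — an I-beam. Overall 474 mm minus two 26 mm flanges gives a web of 474 − 2·26 = 422 mm.


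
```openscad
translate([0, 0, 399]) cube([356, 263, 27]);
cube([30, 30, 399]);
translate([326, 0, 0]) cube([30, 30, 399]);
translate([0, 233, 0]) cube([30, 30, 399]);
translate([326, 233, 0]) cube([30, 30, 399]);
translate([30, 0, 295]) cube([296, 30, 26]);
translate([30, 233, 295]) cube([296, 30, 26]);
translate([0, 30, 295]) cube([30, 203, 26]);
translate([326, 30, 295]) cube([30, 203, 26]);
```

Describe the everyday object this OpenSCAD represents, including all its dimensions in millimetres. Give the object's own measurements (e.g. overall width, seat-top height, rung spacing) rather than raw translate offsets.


A four-legged stool. The seat is a 356×263×27 mm slab whose top surface is at z = 426 mm; four square legs, each 30×30 mm in cross-section, run from the floor (z = 0) to the underside of the seat, each flush with a corner of the seat. Four stretchers, 30 mm wide and 26 mm tall, connect adjacent legs with their undersides at z = 295 mm, each running between the inner faces of the legs it joins and aligned with the legs' outer faces on the other axis.


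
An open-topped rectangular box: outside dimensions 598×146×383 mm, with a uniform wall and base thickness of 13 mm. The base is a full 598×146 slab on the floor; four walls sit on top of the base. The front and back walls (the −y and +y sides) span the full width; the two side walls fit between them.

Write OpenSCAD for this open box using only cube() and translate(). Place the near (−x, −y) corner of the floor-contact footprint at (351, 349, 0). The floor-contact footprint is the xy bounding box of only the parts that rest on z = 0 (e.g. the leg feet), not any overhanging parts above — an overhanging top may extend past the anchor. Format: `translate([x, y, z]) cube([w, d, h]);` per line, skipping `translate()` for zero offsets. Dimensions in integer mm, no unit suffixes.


translate([351, 349, 0]) cube([598, 146, 13]);
translate([351, 349, 13]) cube([598, 13, 370]);
translate([351, 482, 13]) cube([598, 13, 370]);
translate([351, 362, 13]) cube([13, 120, 370]);
translate([936, 362, 13]) cube([13, 120, 370]);


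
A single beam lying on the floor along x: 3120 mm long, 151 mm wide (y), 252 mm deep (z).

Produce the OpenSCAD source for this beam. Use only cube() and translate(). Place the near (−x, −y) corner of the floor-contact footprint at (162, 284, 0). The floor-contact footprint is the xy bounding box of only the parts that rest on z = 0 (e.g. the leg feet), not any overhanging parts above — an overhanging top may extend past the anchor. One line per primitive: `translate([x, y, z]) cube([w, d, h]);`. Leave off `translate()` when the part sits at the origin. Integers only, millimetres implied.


translate([162, 284, 0]) cube([3120, 151, 252]);


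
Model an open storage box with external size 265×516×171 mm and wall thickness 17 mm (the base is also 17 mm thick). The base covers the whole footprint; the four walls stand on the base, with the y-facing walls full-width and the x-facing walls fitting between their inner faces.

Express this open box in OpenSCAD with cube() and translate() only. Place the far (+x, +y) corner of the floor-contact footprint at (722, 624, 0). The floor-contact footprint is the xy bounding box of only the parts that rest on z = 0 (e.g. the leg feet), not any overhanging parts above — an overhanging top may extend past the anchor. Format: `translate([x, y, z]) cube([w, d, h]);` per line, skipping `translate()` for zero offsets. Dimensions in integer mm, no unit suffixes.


translate([457, 108, 0]) cube([265, 516, 17]);
translate([457, 108, 17]) cube([265, 17, 154]);
translate([457, 607, 17]) cube([265, 17, 154]);
translate([457, 125, 17]) cube([17, 482, 154]);
translate([705, 125, 17]) cube([17, 482, 154]);


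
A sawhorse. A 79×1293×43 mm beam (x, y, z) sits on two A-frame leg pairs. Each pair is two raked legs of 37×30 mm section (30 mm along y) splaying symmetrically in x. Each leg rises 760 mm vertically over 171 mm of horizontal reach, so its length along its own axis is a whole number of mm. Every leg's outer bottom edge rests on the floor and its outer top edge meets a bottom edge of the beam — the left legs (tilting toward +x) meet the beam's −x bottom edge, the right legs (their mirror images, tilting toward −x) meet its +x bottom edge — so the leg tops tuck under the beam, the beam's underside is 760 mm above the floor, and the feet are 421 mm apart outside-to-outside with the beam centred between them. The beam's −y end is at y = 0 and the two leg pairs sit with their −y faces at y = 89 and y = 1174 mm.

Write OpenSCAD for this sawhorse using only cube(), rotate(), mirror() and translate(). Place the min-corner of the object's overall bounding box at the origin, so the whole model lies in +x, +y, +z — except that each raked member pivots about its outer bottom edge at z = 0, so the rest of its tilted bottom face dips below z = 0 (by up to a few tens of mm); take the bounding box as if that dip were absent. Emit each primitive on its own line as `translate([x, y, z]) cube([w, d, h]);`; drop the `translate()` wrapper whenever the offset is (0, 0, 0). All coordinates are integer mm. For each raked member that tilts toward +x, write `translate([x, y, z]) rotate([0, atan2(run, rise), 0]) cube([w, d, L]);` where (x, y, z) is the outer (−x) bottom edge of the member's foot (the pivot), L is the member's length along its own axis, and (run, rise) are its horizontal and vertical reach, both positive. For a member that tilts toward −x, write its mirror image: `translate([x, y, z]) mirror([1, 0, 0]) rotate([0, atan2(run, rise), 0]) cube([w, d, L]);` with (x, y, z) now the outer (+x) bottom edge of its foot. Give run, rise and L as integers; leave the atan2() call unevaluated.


// leg length = √(171² + 760²) = 779
// right-leg outer foot x = 2·171 + 79 = 421
// beam min-corner = (171, 0, 760)
translate([171, 0, 760]) cube([79, 1293, 43]);
translate([0, 89, 0]) rotate([0, atan2(171, 760), 0]) cube([37, 30, 779]);
translate([421, 89, 0]) mirror([1, 0, 0]) rotate([0, atan2(171, 760), 0]) cube([37, 30, 779]);
translate([0, 1174, 0]) rotate([0, atan2(171, 760), 0]) cube([37, 30, 779]);
translate([421, 1174, 0]) mirror([1, 0, 0]) rotate([0, atan2(171, 760), 0]) cube([37, 30, 779]);


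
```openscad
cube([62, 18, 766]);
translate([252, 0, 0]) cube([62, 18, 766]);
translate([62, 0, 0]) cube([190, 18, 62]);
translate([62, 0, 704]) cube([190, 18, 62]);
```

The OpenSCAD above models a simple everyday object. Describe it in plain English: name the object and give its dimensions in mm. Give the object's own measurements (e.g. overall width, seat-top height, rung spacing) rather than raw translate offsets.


A rectangular picture frame lying in the x–z plane (depth along y). The opening is 190 mm wide (x) by 642 mm tall (z), surrounded by a border 62 mm wide on all four sides. The frame is 18 mm deep and is made of two full-height vertical stiles with two horizontal rails fitted between them.


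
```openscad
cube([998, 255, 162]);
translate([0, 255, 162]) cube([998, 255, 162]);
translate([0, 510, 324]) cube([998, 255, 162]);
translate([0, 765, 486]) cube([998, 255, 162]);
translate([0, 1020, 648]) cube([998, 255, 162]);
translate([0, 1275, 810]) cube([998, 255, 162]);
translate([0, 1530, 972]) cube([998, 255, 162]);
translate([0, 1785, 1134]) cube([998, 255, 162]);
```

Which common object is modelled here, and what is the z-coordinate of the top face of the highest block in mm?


A staircase. The total rise is 1296 mm.

8 identical blocks, each offset up and back from the previous — a staircase. Each step is 162 mm tall and there are 8 of them, so the total rise is 8 × 162 = 1296 mm.


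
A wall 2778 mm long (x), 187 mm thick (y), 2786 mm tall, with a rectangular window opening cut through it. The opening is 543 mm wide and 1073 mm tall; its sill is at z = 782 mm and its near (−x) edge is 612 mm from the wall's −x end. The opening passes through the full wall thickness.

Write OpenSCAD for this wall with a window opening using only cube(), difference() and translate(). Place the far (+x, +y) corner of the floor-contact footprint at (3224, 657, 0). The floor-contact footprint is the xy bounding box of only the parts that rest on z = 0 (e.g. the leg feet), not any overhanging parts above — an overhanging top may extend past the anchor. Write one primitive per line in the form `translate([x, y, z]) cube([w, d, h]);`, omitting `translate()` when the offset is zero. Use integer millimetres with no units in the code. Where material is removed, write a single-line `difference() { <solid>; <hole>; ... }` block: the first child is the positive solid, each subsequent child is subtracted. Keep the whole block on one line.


difference() { translate([446, 470, 0]) cube([2778, 187, 2786]); translate([1058, 470, 782]) cube([543, 187, 1073]); }


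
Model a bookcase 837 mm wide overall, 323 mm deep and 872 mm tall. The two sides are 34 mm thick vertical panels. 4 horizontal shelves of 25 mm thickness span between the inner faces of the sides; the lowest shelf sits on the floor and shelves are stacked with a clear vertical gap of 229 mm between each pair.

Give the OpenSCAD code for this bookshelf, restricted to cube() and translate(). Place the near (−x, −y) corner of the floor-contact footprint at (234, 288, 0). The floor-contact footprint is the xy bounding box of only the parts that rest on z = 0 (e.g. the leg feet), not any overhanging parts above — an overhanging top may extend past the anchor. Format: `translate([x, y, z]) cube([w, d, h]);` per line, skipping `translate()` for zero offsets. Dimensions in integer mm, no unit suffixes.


translate([234, 288, 0]) cube([34, 323, 872]);
translate([1037, 288, 0]) cube([34, 323, 872]);
translate([268, 288, 0]) cube([769, 323, 25]);
translate([268, 288, 254]) cube([769, 323, 25]);
translate([268, 288, 508]) cube([769, 323, 25]);
translate([268, 288, 762]) cube([769, 323, 25]);


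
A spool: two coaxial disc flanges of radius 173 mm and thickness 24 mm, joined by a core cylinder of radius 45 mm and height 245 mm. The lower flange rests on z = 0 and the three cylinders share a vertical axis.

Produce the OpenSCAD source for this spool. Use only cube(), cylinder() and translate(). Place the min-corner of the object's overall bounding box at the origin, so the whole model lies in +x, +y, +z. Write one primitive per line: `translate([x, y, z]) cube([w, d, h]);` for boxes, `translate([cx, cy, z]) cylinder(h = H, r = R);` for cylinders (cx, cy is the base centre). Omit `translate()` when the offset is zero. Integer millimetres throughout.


translate([173, 173, 0]) cylinder(h = 24, r = 173);
translate([173, 173, 24]) cylinder(h = 245, r = 45);
translate([173, 173, 269]) cylinder(h = 24, r = 173);


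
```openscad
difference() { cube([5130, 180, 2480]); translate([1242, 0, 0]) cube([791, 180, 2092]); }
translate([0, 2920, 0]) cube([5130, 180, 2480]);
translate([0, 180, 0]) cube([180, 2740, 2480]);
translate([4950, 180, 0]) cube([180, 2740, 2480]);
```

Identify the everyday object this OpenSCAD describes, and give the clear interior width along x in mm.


A single room. The interior width is 4770 mm.

Four walls enclosing a rectangle with a door in the front wall — a room. Outside width 5130 minus two 180 mm walls gives 4770 mm.


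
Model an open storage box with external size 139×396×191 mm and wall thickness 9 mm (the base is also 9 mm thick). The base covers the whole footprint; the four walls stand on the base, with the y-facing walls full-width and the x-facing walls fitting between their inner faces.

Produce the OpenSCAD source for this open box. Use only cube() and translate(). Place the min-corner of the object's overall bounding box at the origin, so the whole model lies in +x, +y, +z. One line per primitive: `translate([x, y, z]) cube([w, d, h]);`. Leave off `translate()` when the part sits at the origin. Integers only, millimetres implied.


cube([139, 396, 9]);
translate([0, 0, 9]) cube([139, 9, 182]);
translate([0, 387, 9]) cube([139, 9, 182]);
translate([0, 9, 9]) cube([9, 378, 182]);
translate([130, 9, 9]) cube([9, 378, 182]);


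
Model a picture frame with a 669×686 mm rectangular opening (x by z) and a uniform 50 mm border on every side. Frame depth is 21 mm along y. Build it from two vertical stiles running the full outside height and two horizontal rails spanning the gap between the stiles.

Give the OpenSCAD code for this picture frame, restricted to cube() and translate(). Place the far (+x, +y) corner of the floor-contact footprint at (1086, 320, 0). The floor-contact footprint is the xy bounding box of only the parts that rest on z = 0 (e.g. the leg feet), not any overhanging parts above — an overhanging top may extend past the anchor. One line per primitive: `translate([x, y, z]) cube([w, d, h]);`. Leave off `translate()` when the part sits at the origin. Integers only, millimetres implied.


translate([317, 299, 0]) cube([50, 21, 786]);
translate([1036, 299, 0]) cube([50, 21, 786]);
translate([367, 299, 0]) cube([669, 21, 50]);
translate([367, 299, 736]) cube([669, 21, 50]);


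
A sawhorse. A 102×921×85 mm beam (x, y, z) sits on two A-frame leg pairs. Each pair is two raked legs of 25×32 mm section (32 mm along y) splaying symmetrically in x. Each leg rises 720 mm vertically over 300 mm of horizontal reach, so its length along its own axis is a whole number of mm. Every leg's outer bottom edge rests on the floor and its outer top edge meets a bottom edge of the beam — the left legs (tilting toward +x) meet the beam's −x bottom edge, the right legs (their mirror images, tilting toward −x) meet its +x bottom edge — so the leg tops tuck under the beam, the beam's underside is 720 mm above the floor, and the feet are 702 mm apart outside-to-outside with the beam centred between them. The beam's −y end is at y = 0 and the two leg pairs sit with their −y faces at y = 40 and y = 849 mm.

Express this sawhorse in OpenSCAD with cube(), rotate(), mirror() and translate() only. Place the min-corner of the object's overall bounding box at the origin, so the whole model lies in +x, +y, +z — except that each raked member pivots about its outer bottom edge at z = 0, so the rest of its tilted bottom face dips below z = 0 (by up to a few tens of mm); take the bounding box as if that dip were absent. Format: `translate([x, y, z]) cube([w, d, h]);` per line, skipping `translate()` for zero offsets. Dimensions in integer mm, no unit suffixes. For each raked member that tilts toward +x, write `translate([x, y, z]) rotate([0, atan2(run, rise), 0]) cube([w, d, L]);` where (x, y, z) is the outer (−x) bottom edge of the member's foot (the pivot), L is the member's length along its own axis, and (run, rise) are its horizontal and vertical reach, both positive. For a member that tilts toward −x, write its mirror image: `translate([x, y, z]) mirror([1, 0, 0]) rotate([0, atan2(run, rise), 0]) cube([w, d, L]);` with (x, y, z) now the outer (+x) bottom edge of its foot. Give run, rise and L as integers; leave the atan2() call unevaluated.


translate([300, 0, 720]) cube([102, 921, 85]);
translate([0, 40, 0]) rotate([0, atan2(300, 720), 0]) cube([25, 32, 780]);
translate([702, 40, 0]) mirror([1, 0, 0]) rotate([0, atan2(300, 720), 0]) cube([25, 32, 780]);
translate([0, 849, 0]) rotate([0, atan2(300, 720), 0]) cube([25, 32, 780]);
translate([702, 849, 0]) mirror([1, 0, 0]) rotate([0, atan2(300, 720), 0]) cube([25, 32, 780]);


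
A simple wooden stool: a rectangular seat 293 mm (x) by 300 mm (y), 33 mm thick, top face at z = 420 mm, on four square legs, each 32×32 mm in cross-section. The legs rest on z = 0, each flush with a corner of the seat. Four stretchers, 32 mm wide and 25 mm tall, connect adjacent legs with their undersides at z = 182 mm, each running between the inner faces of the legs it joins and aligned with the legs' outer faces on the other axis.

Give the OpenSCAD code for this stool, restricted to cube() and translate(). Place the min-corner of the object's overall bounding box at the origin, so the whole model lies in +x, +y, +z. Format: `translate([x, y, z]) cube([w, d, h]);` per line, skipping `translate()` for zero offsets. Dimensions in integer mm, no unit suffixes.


translate([0, 0, 387]) cube([293, 300, 33]);
cube([32, 32, 387]);
translate([261, 0, 0]) cube([32, 32, 387]);
translate([0, 268, 0]) cube([32, 32, 387]);
translate([261, 268, 0]) cube([32, 32, 387]);
translate([32, 0, 182]) cube([229, 32, 25]);
translate([32, 268, 182]) cube([229, 32, 25]);
translate([0, 32, 182]) cube([32, 236, 25]);
translate([261, 32, 182]) cube([32, 236, 25]);


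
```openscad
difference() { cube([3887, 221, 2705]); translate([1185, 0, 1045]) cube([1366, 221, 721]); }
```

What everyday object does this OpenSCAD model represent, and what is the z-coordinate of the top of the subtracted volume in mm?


A wall with a window opening. The window head height is 1766 mm.

A wall with a rectangular opening subtracted — a window. Sill at z = 1045, opening 721 mm tall, so the head is at 1045 + 721 = 1766 mm.


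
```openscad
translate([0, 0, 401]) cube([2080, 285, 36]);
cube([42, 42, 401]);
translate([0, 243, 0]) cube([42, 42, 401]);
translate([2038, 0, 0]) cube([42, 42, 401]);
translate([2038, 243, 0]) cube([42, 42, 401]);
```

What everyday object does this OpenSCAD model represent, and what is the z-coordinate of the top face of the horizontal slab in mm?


A bench. The seat-top height is 437 mm.

A long slab on four corner posts — a bench. The slab sits at z = 401 with thickness 36, so the top is 401 + 36 = 437 mm.


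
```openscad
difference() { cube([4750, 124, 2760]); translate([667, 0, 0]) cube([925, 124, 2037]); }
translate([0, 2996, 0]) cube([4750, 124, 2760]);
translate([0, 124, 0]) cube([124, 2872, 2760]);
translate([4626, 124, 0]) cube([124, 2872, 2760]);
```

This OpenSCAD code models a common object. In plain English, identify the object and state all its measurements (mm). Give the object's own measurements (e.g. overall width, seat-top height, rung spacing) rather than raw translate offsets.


A single room: four walls, each 2760 mm tall and 124 mm thick, enclosing an outside footprint 4750×3120 mm (x × y), no floor or roof. The front and back walls (−y and +y sides) run the full x-width; the side walls fit between their inner faces. A door opening 925 mm wide and 2037 mm tall is cut through the front wall from the floor up, its −x edge 667 mm from the wall's −x end.


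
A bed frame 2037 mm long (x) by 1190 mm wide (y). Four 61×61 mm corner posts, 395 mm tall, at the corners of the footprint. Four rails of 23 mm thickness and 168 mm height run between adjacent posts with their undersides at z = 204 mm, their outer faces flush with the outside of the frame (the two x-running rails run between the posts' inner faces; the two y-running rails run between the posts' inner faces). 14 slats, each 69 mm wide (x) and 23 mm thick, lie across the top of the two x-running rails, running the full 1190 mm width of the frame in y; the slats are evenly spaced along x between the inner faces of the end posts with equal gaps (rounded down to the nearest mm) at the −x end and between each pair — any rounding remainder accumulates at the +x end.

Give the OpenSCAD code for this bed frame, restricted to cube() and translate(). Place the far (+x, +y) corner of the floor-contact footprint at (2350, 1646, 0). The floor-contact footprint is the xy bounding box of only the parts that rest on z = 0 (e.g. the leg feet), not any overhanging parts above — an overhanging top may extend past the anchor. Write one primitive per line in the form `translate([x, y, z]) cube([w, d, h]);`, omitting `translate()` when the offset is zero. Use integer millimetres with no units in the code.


translate([313, 456, 0]) cube([61, 61, 395]);
translate([313, 1585, 0]) cube([61, 61, 395]);
translate([2289, 456, 0]) cube([61, 61, 395]);
translate([2289, 1585, 0]) cube([61, 61, 395]);
translate([374, 456, 204]) cube([1915, 23, 168]);
translate([374, 1623, 204]) cube([1915, 23, 168]);
translate([313, 517, 204]) cube([23, 1068, 168]);
translate([2327, 517, 204]) cube([23, 1068, 168]);
translate([437, 456, 372]) cube([69, 1190, 23]);
translate([569, 456, 372]) cube([69, 1190, 23]);
translate([701, 456, 372]) cube([69, 1190, 23]);
translate([833, 456, 372]) cube([69, 1190, 23]);
translate([965, 456, 372]) cube([69, 1190, 23]);
translate([1097, 456, 372]) cube([69, 1190, 23]);
translate([1229, 456, 372]) cube([69, 1190, 23]);
translate([1361, 456, 372]) cube([69, 1190, 23]);
translate([1493, 456, 372]) cube([69, 1190, 23]);
translate([1625, 456, 372]) cube([69, 1190, 23]);
translate([1757, 456, 372]) cube([69, 1190, 23]);
translate([1889, 456, 372]) cube([69, 1190, 23]);
translate([2021, 456, 372]) cube([69, 1190, 23]);
translate([2153, 456, 372]) cube([69, 1190, 23]);
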